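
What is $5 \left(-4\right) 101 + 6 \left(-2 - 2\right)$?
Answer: $-2044$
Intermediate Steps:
$5 \left(-4\right) 101 + 6 \left(-2 - 2\right) = \left(-20\right) 101 + 6 \left(-4\right) = -2020 - 24 = -2044$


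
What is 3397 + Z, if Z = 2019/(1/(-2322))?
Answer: -4684721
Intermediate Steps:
Z = -4688118 (Z = 2019/(-1/2322) = 2019*(-2322) = -4688118)
3397 + Z = 3397 - 4688118 = -4684721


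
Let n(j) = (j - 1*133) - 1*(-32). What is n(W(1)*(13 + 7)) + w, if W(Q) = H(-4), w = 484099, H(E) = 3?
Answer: 484058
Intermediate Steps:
W(Q) = 3
n(j) = -101 + j (n(j) = (j - 133) + 32 = (-133 + j) + 32 = -101 + j)
n(W(1)*(13 + 7)) + w = (-101 + 3*(13 + 7)) + 484099 = (-101 + 3*20) + 484099 = (-101 + 60) + 484099 = -41 + 484099 = 484058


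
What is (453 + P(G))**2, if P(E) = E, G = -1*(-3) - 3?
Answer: 205209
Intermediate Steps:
G = 0 (G = 3 - 3 = 0)
(453 + P(G))**2 = (453 + 0)**2 = 453**2 = 205209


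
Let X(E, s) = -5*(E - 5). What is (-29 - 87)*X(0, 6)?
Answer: -2900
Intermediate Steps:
X(E, s) = 25 - 5*E (X(E, s) = -5*(-5 + E) = 25 - 5*E)
(-29 - 87)*X(0, 6) = (-29 - 87)*(25 - 5*0) = -116*(25 + 0) = -116*25 = -2900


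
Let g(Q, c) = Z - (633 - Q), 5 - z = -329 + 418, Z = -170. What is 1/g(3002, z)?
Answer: 1/2199 ≈ 0.00045475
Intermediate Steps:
z = -84 (z = 5 - (-329 + 418) = 5 - 1*89 = 5 - 89 = -84)
g(Q, c) = -803 + Q (g(Q, c) = -170 - (633 - Q) = -170 + (-633 + Q) = -803 + Q)
1/g(3002, z) = 1/(-803 + 3002) = 1/2199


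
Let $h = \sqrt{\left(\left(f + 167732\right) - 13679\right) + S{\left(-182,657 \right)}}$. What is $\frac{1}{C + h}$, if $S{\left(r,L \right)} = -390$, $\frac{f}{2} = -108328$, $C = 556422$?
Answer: $\frac{556422}{309605505077} - \frac{i \sqrt{62993}}{309605505077} \approx 1.7972 \cdot 10^{-6} - 8.1066 \cdot 10^{-10} i$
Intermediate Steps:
$f = -216656$ ($f = 2 \left(-108328\right) = -216656$)
$h = i \sqrt{62993}$ ($h = \sqrt{\left(\left(-216656 + 167732\right) - 13679\right) - 390} = \sqrt{\left(-48924 - 13679\right) - 390} = \sqrt{-62603 - 390} = \sqrt{-62993} = i \sqrt{62993} \approx 250.98 i$)
$\frac{1}{C + h} = \frac{1}{556422 + i \sqrt{62993}}$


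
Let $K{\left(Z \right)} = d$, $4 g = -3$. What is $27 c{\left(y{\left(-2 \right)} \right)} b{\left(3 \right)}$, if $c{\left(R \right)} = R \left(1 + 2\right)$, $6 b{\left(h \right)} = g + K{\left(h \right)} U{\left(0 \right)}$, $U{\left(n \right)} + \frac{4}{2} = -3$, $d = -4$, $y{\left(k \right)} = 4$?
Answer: $\frac{2079}{2} \approx 1039.5$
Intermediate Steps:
$g = - \frac{3}{4}$ ($g = \frac{1}{4} \left(-3\right) = - \frac{3}{4} \approx -0.75$)
$U{\left(n \right)} = -5$ ($U{\left(n \right)} = -2 - 3 = -5$)
$K{\left(Z \right)} = -4$
$b{\left(h \right)} = \frac{77}{24}$ ($b{\left(h \right)} = \frac{- \frac{3}{4} - -20}{6} = \frac{- \frac{3}{4} + 20}{6} = \frac{1}{6} \cdot \frac{77}{4} = \frac{77}{24}$)
$c{\left(R \right)} = 3 R$ ($c{\left(R \right)} = R 3 = 3 R$)
$27 c{\left(y{\left(-2 \right)} \right)} b{\left(3 \right)} = 27 \cdot 3 \cdot 4 \cdot \frac{77}{24} = 27 \cdot 12 \cdot \frac{77}{24} = 324 \cdot \frac{77}{24} = \frac{2079}{2}$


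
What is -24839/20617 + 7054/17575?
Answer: -291113107/362343775 ≈ -0.80342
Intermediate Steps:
-24839/20617 + 7054/17575 = -291113107/362343775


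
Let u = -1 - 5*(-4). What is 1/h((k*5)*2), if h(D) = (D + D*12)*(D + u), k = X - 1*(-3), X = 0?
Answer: 1/19110 ≈ 5.2329e-5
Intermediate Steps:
k = 3 (k = 0 - 1*(-3) = 0 + 3 = 3)
u = 19 (u = -1 + 20 = 19)
h(D) = 13*D*(19 + D) (h(D) = (D + D*12)*(D + 19) = (D + 12*D)*(19 + D) = (13*D)*(19 + D) = 13*D*(19 + D))
1/h((k*5)*2) = 1/(13*((3*5)*2)*(19 + (3*5)*2)) = 1/(13*(15*2)*(19 + 15*2)) = 1/(13*30*(19 + 30)) = 1/(13*30*49) = 1/19110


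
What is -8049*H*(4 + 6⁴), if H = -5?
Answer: 52318500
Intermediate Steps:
-8049*H*(4 + 6⁴) = -(-40245)*(4 + 6⁴) = -(-40245)*(4 + 1296) = -(-40245)*1300 = -8049*(-6500) = 52318500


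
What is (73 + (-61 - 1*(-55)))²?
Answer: 4489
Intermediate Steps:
(73 + (-61 - 1*(-55)))² = (73 + (-61 + 55))² = (73 - 6)² = 67² = 4489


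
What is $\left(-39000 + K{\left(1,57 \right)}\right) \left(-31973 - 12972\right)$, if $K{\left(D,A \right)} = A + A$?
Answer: $1747731270$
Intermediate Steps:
$K{\left(D,A \right)} = 2 A$
$\left(-39000 + K{\left(1,57 \right)}\right) \left(-31973 - 12972\right) = \left(-39000 + 2 \cdot 57\right) \left(-31973 - 12972\right) = \left(-39000 + 114\right) \left(-44945\right) = \left(-38886\right) \left(-44945\right) = 1747731270$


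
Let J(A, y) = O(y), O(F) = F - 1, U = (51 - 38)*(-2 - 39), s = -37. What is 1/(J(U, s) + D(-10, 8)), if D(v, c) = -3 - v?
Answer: -1/31 ≈ -0.032258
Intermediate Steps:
U = -533 (U = 13*(-41) = -533)
O(F) = -1 + F
J(A, y) = -1 + y
1/(J(U, s) + D(-10, 8)) = 1/((-1 - 37) + (-3 - 1*(-10))) = 1/(-38 + (-3 + 10)) = 1/(-38 + 7) = 1/(-31) = -1/31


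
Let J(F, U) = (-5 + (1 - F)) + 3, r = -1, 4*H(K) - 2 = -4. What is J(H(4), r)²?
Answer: ¼ ≈ 0.25000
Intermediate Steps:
H(K) = -½ (H(K) = ½ + (¼)*(-4) = ½ - 1 = -½)
J(F, U) = -1 - F (J(F, U) = (-4 - F) + 3 = -1 - F)
J(H(4), r)² = (-1 - 1*(-½))² = (-1 + ½)² = (-½)² = ¼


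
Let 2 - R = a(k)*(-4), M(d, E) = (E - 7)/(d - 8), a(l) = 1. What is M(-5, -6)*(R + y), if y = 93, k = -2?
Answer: 99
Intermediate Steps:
M(d, E) = (-7 + E)/(-8 + d)
R = 6 (R = 2 - (-4) = 2 - 1*(-4) = 2 + 4 = 6)
M(-5, -6)*(R + y) = ((-7 - 6)/(-8 - 5))*(6 + 93) = (-13/(-13))*99 = -1/13*(-13)*99 = 1*99 = 99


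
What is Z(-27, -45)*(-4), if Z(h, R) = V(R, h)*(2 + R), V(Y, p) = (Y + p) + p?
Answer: -17028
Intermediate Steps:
V(Y, p) = Y + 2*p
Z(h, R) = (2 + R)*(R + 2*h) (Z(h, R) = (R + 2*h)*(2 + R) = (2 + R)*(R + 2*h))
Z(-27, -45)*(-4) = ((2 - 45)*(-45 + 2*(-27)))*(-4) = -43*(-45 - 54)*(-4) = -43*(-99)*(-4) = 4257*(-4) = -17028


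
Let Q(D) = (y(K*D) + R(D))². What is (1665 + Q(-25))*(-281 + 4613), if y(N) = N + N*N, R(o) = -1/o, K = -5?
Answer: 671637138191832/625 ≈ 1.0746e+12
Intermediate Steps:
y(N) = N + N²
Q(D) = (-1/D - 5*D*(1 - 5*D))² (Q(D) = ((-5*D)*(1 - 5*D) - 1/D)² = (-5*D*(1 - 5*D) - 1/D)² = (-1/D - 5*D*(1 - 5*D))²)
(1665 + Q(-25))*(-281 + 4613) = (1665 + (1 + 5*(-25)²*(1 - 5*(-25)))²/(-25)²)*(-281 + 4613) = (1665 + (1 + 5*625*(1 + 125))²/625)*4332 = (1665 + (1 + 5*625*126)²/625)*4332 = (1665 + (1 + 393750)²/625)*4332 = (1665 + (1/625)*393751²)*4332 = (1665 + (1/625)*155039850001)*4332 = (1665 + 155039850001/625)*4332 = (155040890626/625)*4332 = 671637138191832/625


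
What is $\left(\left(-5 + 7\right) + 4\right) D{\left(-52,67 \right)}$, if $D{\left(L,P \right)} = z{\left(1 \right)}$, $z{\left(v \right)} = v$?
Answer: $6$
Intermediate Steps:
$D{\left(L,P \right)} = 1$
$\left(\left(-5 + 7\right) + 4\right) D{\left(-52,67 \right)} = \left(\left(-5 + 7\right) + 4\right) 1 = \left(2 + 4\right) 1 = 6 \cdot 1 = 6$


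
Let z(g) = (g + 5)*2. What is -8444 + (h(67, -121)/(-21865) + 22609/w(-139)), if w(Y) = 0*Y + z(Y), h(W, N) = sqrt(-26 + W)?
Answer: -2285601/268 - sqrt(41)/21865 ≈ -8528.4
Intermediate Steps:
z(g) = 10 + 2*g (z(g) = (5 + g)*2 = 10 + 2*g)
w(Y) = 10 + 2*Y (w(Y) = 0*Y + (10 + 2*Y) = 0 + (10 + 2*Y) = 10 + 2*Y)
-8444 + (h(67, -121)/(-21865) + 22609/w(-139)) = -8444 + (sqrt(-26 + 67)/(-21865) + 22609/(10 + 2*(-139))) = -8444 + (sqrt(41)*(-1/21865) + 22609/(10 - 278)) = -8444 + (-sqrt(41)/21865 + 22609/(-268)) = -8444 + (-sqrt(41)/21865 + 22609*(-1/268)) = -8444 + (-sqrt(41)/21865 - 22609/268) = -8444 + (-22609/268 - sqrt(41)/21865) = -2285601/268 - sqrt(41)/21865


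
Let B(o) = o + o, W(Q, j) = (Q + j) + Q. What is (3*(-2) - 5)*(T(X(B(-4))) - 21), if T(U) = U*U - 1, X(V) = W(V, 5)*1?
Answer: -1089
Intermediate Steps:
W(Q, j) = j + 2*Q
B(o) = 2*o
X(V) = 5 + 2*V (X(V) = (5 + 2*V)*1 = 5 + 2*V)
T(U) = -1 + U² (T(U) = U² - 1 = -1 + U²)
(3*(-2) - 5)*(T(X(B(-4))) - 21) = (3*(-2) - 5)*((-1 + (5 + 2*(2*(-4)))²) - 21) = (-6 - 5)*((-1 + (5 + 2*(-8))²) - 21) = -11*((-1 + (5 - 16)²) - 21) = -11*((-1 + (-11)²) - 21) = -11*((-1 + 121) - 21) = -11*(120 - 21) = -11*99 = -1089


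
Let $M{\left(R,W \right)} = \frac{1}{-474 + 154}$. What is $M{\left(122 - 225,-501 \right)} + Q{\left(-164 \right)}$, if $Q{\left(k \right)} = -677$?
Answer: $- \frac{216641}{320} \approx -677.0$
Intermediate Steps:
$M{\left(R,W \right)} = - \frac{1}{320}$ ($M{\left(R,W \right)} = \frac{1}{-320} = - \frac{1}{320}$)
$M{\left(122 - 225,-501 \right)} + Q{\left(-164 \right)} = - \frac{1}{320} - 677 = - \frac{216641}{320}$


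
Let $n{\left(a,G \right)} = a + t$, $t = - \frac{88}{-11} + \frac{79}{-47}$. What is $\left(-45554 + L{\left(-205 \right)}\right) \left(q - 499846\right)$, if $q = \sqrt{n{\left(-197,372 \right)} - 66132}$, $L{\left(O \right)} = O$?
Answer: $22872453114 - \frac{45759 i \sqrt{146506802}}{47} \approx 2.2872 \cdot 10^{10} - 1.1784 \cdot 10^{7} i$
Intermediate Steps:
$t = \frac{297}{47}$ ($t = \left(-88\right) \left(- \frac{1}{11}\right) + 79 \left(- \frac{1}{47}\right) = 8 - \frac{79}{47} = \frac{297}{47} \approx 6.3191$)
$n{\left(a,G \right)} = \frac{297}{47} + a$ ($n{\left(a,G \right)} = a + \frac{297}{47} = \frac{297}{47} + a$)
$q = \frac{i \sqrt{146506802}}{47}$ ($q = \sqrt{\left(\frac{297}{47} - 197\right) - 66132} = \sqrt{- \frac{8962}{47} - 66132} = \sqrt{- \frac{3117166}{47}} = \frac{i \sqrt{146506802}}{47} \approx 257.53 i$)
$\left(-45554 + L{\left(-205 \right)}\right) \left(q - 499846\right) = \left(-45554 - 205\right) \left(\frac{i \sqrt{146506802}}{47} - 499846\right) = - 45759 \left(-499846 + \frac{i \sqrt{146506802}}{47}\right) = 22872453114 - \frac{45759 i \sqrt{146506802}}{47}$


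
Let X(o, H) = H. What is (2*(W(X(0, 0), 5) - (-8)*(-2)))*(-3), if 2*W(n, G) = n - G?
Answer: 111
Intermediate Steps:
W(n, G) = n/2 - G/2 (W(n, G) = (n - G)/2 = n/2 - G/2)
(2*(W(X(0, 0), 5) - (-8)*(-2)))*(-3) = (2*(((½)*0 - ½*5) - (-8)*(-2)))*(-3) = (2*((0 - 5/2) - 4*4))*(-3) = (2*(-5/2 - 16))*(-3) = (2*(-37/2))*(-3) = -37*(-3) = 111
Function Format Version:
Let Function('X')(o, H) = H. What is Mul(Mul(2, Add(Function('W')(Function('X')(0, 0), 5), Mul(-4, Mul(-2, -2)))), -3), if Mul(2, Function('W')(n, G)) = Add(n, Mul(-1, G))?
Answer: 111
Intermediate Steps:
Function('W')(n, G) = Add(Mul(Rational(1, 2), n), Mul(Rational(-1, 2), G)) (Function('W')(n, G) = Mul(Rational(1, 2), Add(n, Mul(-1, G))) = Add(Mul(Rational(1, 2), n), Mul(Rational(-1, 2), G)))
Mul(Mul(2, Add(Function('W')(Function('X')(0, 0), 5), Mul(-4, Mul(-2, -2)))), -3) = Mul(Mul(2, Add(Add(Mul(Rational(1, 2), 0), Mul(Rational(-1, 2), 5)), Mul(-4, Mul(-2, -2)))), -3) = Mul(Mul(2, Add(Add(0, Rational(-5, 2)), Mul(-4, 4))), -3) = Mul(Mul(2, Add(Rational(-5, 2), -16)), -3) = Mul(Mul(2, Rational(-37, 2)), -3) = Mul(-37, -3) = 111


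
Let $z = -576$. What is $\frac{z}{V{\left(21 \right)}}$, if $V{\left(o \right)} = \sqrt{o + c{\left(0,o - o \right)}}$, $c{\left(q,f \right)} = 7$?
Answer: $- \frac{288 \sqrt{7}}{7} \approx -108.85$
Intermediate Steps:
$V{\left(o \right)} = \sqrt{7 + o}$ ($V{\left(o \right)} = \sqrt{o + 7} = \sqrt{7 + o}$)
$\frac{z}{V{\left(21 \right)}} = - \frac{576}{\sqrt{7 + 21}} = - \frac{576}{\sqrt{28}} = - \frac{576}{2 \sqrt{7}} = - 576 \frac{\sqrt{7}}{14} = - \frac{288 \sqrt{7}}{7}$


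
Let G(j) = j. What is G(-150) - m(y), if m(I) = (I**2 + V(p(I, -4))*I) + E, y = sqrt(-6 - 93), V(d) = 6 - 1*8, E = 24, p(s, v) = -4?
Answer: -75 + 6*I*sqrt(11) ≈ -75.0 + 19.9*I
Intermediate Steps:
V(d) = -2 (V(d) = 6 - 8 = -2)
y = 3*I*sqrt(11) (y = sqrt(-99) = 3*I*sqrt(11) ≈ 9.9499*I)
m(I) = 24 + I**2 - 2*I (m(I) = (I**2 - 2*I) + 24 = 24 + I**2 - 2*I)
G(-150) - m(y) = -150 - (24 + (3*I*sqrt(11))**2 - 6*I*sqrt(11)) = -150 - (24 - 99 - 6*I*sqrt(11)) = -150 - (-75 - 6*I*sqrt(11)) = -150 + (75 + 6*I*sqrt(11)) = -75 + 6*I*sqrt(11)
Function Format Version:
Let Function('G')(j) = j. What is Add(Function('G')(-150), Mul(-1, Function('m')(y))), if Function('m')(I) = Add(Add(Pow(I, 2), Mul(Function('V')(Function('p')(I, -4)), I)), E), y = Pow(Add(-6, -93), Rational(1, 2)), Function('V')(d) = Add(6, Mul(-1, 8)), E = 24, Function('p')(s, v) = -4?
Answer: Add(-75, Mul(6, I, Pow(11, Rational(1, 2)))) ≈ Add(-75.000, Mul(19.900, I))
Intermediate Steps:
Function('V')(d) = -2 (Function('V')(d) = Add(6, -8) = -2)
y = Mul(3, I, Pow(11, Rational(1, 2))) (y = Pow(-99, Rational(1, 2)) = Mul(3, I, Pow(11, Rational(1, 2))) ≈ Mul(9.9499, I))
Function('m')(I) = Add(24, Pow(I, 2), Mul(-2, I)) (Function('m')(I) = Add(Add(Pow(I, 2), Mul(-2, I)), 24) = Add(24, Pow(I, 2), Mul(-2, I)))
Add(Function('G')(-150), Mul(-1, Function('m')(y))) = Add(-150, Mul(-1, Add(24, Pow(Mul(3, I, Pow(11, Rational(1, 2))), 2), Mul(-2, Mul(3, I, Pow(11, Rational(1, 2))))))) = Add(-150, Mul(-1, Add(24, -99, Mul(-6, I, Pow(11, Rational(1, 2)))))) = Add(-150, Mul(-1, Add(-75, Mul(-6, I, Pow(11, Rational(1, 2)))))) = Add(-150, Add(75, Mul(6, I, Pow(11, Rational(1, 2))))) = Add(-75, Mul(6, I, Pow(11, Rational(1, 2))))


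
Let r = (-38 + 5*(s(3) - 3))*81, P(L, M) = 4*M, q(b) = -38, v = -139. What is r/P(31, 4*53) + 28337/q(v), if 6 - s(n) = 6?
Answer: -228235/304 ≈ -750.77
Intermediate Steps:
s(n) = 0 (s(n) = 6 - 1*6 = 6 - 6 = 0)
r = -4293 (r = (-38 + 5*(0 - 3))*81 = (-38 + 5*(-3))*81 = (-38 - 15)*81 = -53*81 = -4293)
r/P(31, 4*53) + 28337/q(v) = -4293/(4*(4*53)) + 28337/(-38) = -4293/(4*212) + 28337*(-1/38) = -4293/848 - 28337/38 = -4293*1/848 - 28337/38 = -81/16 - 28337/38 = -228235/304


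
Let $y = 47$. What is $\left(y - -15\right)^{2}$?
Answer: $3844$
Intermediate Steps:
$\left(y - -15\right)^{2} = \left(47 - -15\right)^{2} = \left(47 + \left(-1 + 16\right)\right)^{2} = \left(47 + 15\right)^{2} = 62^{2} = 3844$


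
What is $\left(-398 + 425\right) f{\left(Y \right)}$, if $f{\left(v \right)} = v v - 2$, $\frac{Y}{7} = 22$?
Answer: $640278$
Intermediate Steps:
$Y = 154$ ($Y = 7 \cdot 22 = 154$)
$f{\left(v \right)} = -2 + v^{2}$ ($f{\left(v \right)} = v^{2} - 2 = -2 + v^{2}$)
$\left(-398 + 425\right) f{\left(Y \right)} = \left(-398 + 425\right) \left(-2 + 154^{2}\right) = 27 \left(-2 + 23716\right) = 27 \cdot 23714 = 640278$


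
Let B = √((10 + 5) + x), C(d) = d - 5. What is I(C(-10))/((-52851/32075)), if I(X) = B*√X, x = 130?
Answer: -160375*I*√87/52851 ≈ -28.304*I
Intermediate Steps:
C(d) = -5 + d
B = √145 (B = √((10 + 5) + 130) = √(15 + 130) = √145 ≈ 12.042)
I(X) = √145*√X
I(C(-10))/((-52851/32075)) = (√145*√(-5 - 10))/((-52851/32075)) = (√145*√(-15))/((-52851*1/32075)) = (√145*(I*√15))/(-52851/32075) = (5*I*√87)*(-32075/52851) = -160375*I*√87/52851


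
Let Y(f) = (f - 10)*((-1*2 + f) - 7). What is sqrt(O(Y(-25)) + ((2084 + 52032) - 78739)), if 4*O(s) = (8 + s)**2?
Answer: sqrt(334178) ≈ 578.08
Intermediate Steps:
Y(f) = (-10 + f)*(-9 + f) (Y(f) = (-10 + f)*((-2 + f) - 7) = (-10 + f)*(-9 + f))
O(s) = (8 + s)**2/4
sqrt(O(Y(-25)) + ((2084 + 52032) - 78739)) = sqrt((8 + (90 + (-25)**2 - 19*(-25)))**2/4 + ((2084 + 52032) - 78739)) = sqrt((8 + (90 + 625 + 475))**2/4 + (54116 - 78739)) = sqrt((8 + 1190)**2/4 - 24623) = sqrt((1/4)*1198**2 - 24623) = sqrt((1/4)*1435204 - 24623) = sqrt(358801 - 24623) = sqrt(334178)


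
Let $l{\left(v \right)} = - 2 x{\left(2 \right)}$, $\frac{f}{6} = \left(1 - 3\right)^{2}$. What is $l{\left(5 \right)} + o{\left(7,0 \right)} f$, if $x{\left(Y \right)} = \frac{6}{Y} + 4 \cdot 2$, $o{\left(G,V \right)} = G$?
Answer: $146$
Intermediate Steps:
$f = 24$ ($f = 6 \left(1 - 3\right)^{2} = 6 \left(-2\right)^{2} = 6 \cdot 4 = 24$)
$x{\left(Y \right)} = 8 + \frac{6}{Y}$ ($x{\left(Y \right)} = \frac{6}{Y} + 8 = 8 + \frac{6}{Y}$)
$l{\left(v \right)} = -22$ ($l{\left(v \right)} = - 2 \left(8 + \frac{6}{2}\right) = - 2 \left(8 + 6 \cdot \frac{1}{2}\right) = - 2 \left(8 + 3\right) = \left(-2\right) 11 = -22$)
$l{\left(5 \right)} + o{\left(7,0 \right)} f = -22 + 7 \cdot 24 = -22 + 168 = 146$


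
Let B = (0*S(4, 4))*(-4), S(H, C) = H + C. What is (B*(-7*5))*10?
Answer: 0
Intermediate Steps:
S(H, C) = C + H
B = 0 (B = (0*(4 + 4))*(-4) = (0*8)*(-4) = 0*(-4) = 0)
(B*(-7*5))*10 = (0*(-7*5))*10 = (0*(-35))*10 = 0*10 = 0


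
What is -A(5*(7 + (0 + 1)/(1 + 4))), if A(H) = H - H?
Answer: 0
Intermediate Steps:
A(H) = 0
-A(5*(7 + (0 + 1)/(1 + 4))) = -1*0 = 0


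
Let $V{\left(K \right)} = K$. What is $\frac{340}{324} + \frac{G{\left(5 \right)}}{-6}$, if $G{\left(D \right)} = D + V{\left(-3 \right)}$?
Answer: $\frac{58}{81} \approx 0.71605$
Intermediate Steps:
$G{\left(D \right)} = -3 + D$ ($G{\left(D \right)} = D - 3 = -3 + D$)
$\frac{340}{324} + \frac{G{\left(5 \right)}}{-6} = \frac{340}{324} + \frac{-3 + 5}{-6} = 340 \cdot \frac{1}{324} + 2 \left(- \frac{1}{6}\right) = \frac{85}{81} - \frac{1}{3} = \frac{58}{81}$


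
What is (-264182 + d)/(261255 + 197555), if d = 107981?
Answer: -156201/458810 ≈ -0.34045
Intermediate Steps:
(-264182 + d)/(261255 + 197555) = (-264182 + 107981)/(261255 + 197555) = -156201/458810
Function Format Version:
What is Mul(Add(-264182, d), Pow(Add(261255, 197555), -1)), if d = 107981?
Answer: Rational(-156201, 458810) ≈ -0.34045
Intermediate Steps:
Mul(Add(-264182, d), Pow(Add(261255, 197555), -1)) = Mul(Add(-264182, 107981), Pow(Add(261255, 197555), -1)) = Mul(-156201, Pow(458810, -1)) = Mul(-156201, Rational(1, 458810)) = Rational(-156201, 458810)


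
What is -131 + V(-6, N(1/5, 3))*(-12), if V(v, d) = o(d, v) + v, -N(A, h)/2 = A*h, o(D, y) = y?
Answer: 13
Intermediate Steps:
N(A, h) = -2*A*h
V(v, d) = 2*v (V(v, d) = v + v = 2*v)
-131 + V(-6, N(1/5, 3))*(-12) = -131 + (2*(-6))*(-12) = -131 - 12*(-12) = -131 + 144 = 13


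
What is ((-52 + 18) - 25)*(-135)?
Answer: 7965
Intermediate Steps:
((-52 + 18) - 25)*(-135) = (-34 - 25)*(-135) = -59*(-135) = 7965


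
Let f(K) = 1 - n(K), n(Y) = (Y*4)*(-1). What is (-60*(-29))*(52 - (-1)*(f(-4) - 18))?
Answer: 33060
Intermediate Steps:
n(Y) = -4*Y (n(Y) = (4*Y)*(-1) = -4*Y)
f(K) = 1 + 4*K (f(K) = 1 - (-4)*K = 1 + 4*K)
(-60*(-29))*(52 - (-1)*(f(-4) - 18)) = (-60*(-29))*(52 - (-1)*((1 + 4*(-4)) - 18)) = 1740*(52 - (-1)*((1 - 16) - 18)) = 1740*(52 - (-1)*(-15 - 18)) = 1740*(52 - (-1)*(-33)) = 1740*(52 - 1*33) = 1740*(52 - 33) = 1740*19 = 33060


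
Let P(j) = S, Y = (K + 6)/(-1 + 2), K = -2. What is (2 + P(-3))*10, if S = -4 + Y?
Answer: 20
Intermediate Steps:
Y = 4 (Y = (-2 + 6)/(-1 + 2) = 4/1 = 4*1 = 4)
S = 0 (S = -4 + 4 = 0)
P(j) = 0
(2 + P(-3))*10 = (2 + 0)*10 = 2*10 = 20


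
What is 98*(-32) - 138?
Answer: -3274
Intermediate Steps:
98*(-32) - 138 = -3136 - 138 = -3274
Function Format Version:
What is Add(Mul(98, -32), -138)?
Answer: -3274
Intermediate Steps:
Add(Mul(98, -32), -138) = Add(-3136, -138) = -3274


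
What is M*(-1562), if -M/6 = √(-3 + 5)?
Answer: 9372*√2 ≈ 13254.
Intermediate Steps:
M = -6*√2 (M = -6*√(-3 + 5) = -6*√2 ≈ -8.4853)
M*(-1562) = -6*√2*(-1562) = 9372*√2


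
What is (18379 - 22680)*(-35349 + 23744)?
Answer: 49913105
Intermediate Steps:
(18379 - 22680)*(-35349 + 23744) = -4301*(-11605) = 49913105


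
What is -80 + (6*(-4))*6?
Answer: -224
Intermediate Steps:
-80 + (6*(-4))*6 = -80 - 24*6 = -80 - 144 = -224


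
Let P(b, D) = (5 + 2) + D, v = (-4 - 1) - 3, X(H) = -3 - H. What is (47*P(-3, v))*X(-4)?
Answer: -47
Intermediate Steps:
v = -8 (v = -5 - 3 = -8)
P(b, D) = 7 + D
(47*P(-3, v))*X(-4) = (47*(7 - 8))*(-3 - 1*(-4)) = (47*(-1))*(-3 + 4) = -47*1 = -47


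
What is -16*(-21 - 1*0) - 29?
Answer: 307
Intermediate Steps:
-16*(-21 - 1*0) - 29 = -16*(-21 + 0) - 29 = -16*(-21) - 29 = 336 - 29 = 307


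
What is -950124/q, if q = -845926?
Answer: 475062/422963 ≈ 1.1232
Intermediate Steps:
-950124/q = -950124/(-845926) = -950124*(-1/845926) = 475062/422963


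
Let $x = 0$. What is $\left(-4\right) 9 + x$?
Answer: $-36$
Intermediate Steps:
$\left(-4\right) 9 + x = \left(-4\right) 9 + 0 = -36 + 0 = -36$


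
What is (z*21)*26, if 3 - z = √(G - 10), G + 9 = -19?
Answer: 1638 - 546*I*√38 ≈ 1638.0 - 3365.8*I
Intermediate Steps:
G = -28 (G = -9 - 19 = -28)
z = 3 - I*√38 (z = 3 - √(-28 - 10) = 3 - √(-38) = 3 - I*√38 ≈ 3.0 - 6.1644*I)
(z*21)*26 = ((3 - I*√38)*21)*26 = (63 - 21*I*√38)*26 = 1638 - 546*I*√38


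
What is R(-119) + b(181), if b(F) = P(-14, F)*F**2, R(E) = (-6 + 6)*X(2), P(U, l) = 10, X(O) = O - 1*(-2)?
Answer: 327610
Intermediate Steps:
X(O) = 2 + O (X(O) = O + 2 = 2 + O)
R(E) = 0 (R(E) = (-6 + 6)*(2 + 2) = 0*4 = 0)
b(F) = 10*F**2
R(-119) + b(181) = 0 + 10*181**2 = 0 + 10*32761 = 0 + 327610 = 327610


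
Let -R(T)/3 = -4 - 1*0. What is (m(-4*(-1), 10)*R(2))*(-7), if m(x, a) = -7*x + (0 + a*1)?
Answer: 1512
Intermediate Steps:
R(T) = 12 (R(T) = -3*(-4 - 1*0) = -3*(-4 + 0) = -3*(-4) = 12)
m(x, a) = a - 7*x (m(x, a) = -7*x + (0 + a) = -7*x + a = a - 7*x)
(m(-4*(-1), 10)*R(2))*(-7) = ((10 - (-28)*(-1))*12)*(-7) = ((10 - 7*4)*12)*(-7) = ((10 - 28)*12)*(-7) = -18*12*(-7) = -216*(-7) = 1512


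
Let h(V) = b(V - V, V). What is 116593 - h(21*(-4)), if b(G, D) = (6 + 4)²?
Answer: 116493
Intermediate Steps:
b(G, D) = 100 (b(G, D) = 10² = 100)
h(V) = 100
116593 - h(21*(-4)) = 116593 - 1*100 = 116593 - 100 = 116493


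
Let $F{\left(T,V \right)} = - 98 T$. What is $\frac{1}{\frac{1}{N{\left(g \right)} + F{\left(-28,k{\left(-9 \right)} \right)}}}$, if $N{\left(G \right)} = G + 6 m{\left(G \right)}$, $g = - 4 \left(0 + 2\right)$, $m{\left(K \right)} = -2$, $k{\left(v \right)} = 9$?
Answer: $2724$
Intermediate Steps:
$g = -8$ ($g = \left(-4\right) 2 = -8$)
$N{\left(G \right)} = -12 + G$ ($N{\left(G \right)} = G + 6 \left(-2\right) = G - 12 = -12 + G$)
$\frac{1}{\frac{1}{N{\left(g \right)} + F{\left(-28,k{\left(-9 \right)} \right)}}} = \frac{1}{\frac{1}{\left(-12 - 8\right) - -2744}} = \frac{1}{\frac{1}{-20 + 2744}} = \frac{1}{\frac{1}{2724}} = 2724$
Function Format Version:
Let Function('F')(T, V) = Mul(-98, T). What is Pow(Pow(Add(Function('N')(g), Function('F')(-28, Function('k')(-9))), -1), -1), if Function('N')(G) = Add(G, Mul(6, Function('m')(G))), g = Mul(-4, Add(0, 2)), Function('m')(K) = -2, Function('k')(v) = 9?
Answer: 2724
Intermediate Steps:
g = -8 (g = Mul(-4, 2) = -8)
Function('N')(G) = Add(-12, G) (Function('N')(G) = Add(G, Mul(6, -2)) = Add(G, -12) = Add(-12, G))
Pow(Pow(Add(Function('N')(g), Function('F')(-28, Function('k')(-9))), -1), -1) = Pow(Pow(Add(Add(-12, -8), Mul(-98, -28)), -1), -1) = Pow(Pow(Add(-20, 2744), -1), -1) = Pow(Pow(2724, -1), -1) = Pow(Rational(1, 2724), -1) = 2724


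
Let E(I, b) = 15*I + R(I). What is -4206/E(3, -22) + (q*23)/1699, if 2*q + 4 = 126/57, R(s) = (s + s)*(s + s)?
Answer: -45268519/871587 ≈ -51.938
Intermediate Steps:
R(s) = 4*s² (R(s) = (2*s)*(2*s) = 4*s²)
q = -17/19 (q = -2 + (126/57)/2 = -2 + (126*(1/57))/2 = -2 + (½)*(42/19) = -2 + 21/19 = -17/19 ≈ -0.89474)
E(I, b) = 4*I² + 15*I (E(I, b) = 15*I + 4*I² = 4*I² + 15*I)
-4206/E(3, -22) + (q*23)/1699 = -4206*1/(3*(15 + 4*3)) - 17/19*23/1699 = -4206*1/(3*(15 + 12)) - 391/19*1/1699 = -4206/(3*27) - 391/32281 = -4206/81 - 391/32281 = -4206*1/81 - 391/32281 = -1402/27 - 391/32281 = -45268519/871587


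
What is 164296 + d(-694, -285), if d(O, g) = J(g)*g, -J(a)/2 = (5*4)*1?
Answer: 175696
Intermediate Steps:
J(a) = -40 (J(a) = -2*5*4 = -40)
d(O, g) = -40*g
164296 + d(-694, -285) = 164296 - 40*(-285) = 164296 + 11400 = 175696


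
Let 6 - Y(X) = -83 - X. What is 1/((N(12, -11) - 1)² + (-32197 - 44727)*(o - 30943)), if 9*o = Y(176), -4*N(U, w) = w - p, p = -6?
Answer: 144/342431186057 ≈ 4.2052e-10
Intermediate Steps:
N(U, w) = -3/2 - w/4 (N(U, w) = -(w - 1*(-6))/4 = -(w + 6)/4 = -(6 + w)/4 = -3/2 - w/4)
Y(X) = 89 + X (Y(X) = 6 - (-83 - X) = 6 + (83 + X) = 89 + X)
o = 265/9 (o = (89 + 176)/9 = (⅑)*265 = 265/9 ≈ 29.444)
1/((N(12, -11) - 1)² + (-32197 - 44727)*(o - 30943)) = 1/(((-3/2 - ¼*(-11)) - 1)² + (-32197 - 44727)*(265/9 - 30943)) = 1/(((-3/2 + 11/4) - 1)² - 76924*(-278222/9)) = 1/((5/4 - 1)² + 21401949128/9) = 1/((¼)² + 21401949128/9) = 1/(1/16 + 21401949128/9) = 1/(342431186057/144) = 144/342431186057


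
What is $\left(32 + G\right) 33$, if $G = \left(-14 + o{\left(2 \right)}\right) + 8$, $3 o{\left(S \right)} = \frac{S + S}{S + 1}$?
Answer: $\frac{2618}{3} \approx 872.67$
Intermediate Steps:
$o{\left(S \right)} = \frac{2 S}{3 \left(1 + S\right)}$ ($o{\left(S \right)} = \frac{\left(S + S\right) \frac{1}{S + 1}}{3} = \frac{2 S \frac{1}{1 + S}}{3} = \frac{2 S}{3 \left(1 + S\right)}$)
$G = - \frac{50}{9}$ ($G = \left(-14 + \frac{2}{3} \cdot 2 \frac{1}{1 + 2}\right) + 8 = \left(-14 + \frac{2}{3} \cdot 2 \cdot \frac{1}{3}\right) + 8 = \left(-14 + \frac{4}{9}\right) + 8 = - \frac{122}{9} + 8 = - \frac{50}{9} \approx -5.5556$)
$\left(32 + G\right) 33 = \left(32 - \frac{50}{9}\right) 33 = \frac{238}{9} \cdot 33 = \frac{2618}{3}$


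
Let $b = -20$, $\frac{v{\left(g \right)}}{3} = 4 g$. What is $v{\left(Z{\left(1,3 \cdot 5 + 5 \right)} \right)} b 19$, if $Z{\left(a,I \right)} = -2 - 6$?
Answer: $36480$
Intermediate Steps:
$Z{\left(a,I \right)} = -8$ ($Z{\left(a,I \right)} = -2 - 6 = -8$)
$v{\left(g \right)} = 12 g$ ($v{\left(g \right)} = 3 \cdot 4 g = 12 g$)
$v{\left(Z{\left(1,3 \cdot 5 + 5 \right)} \right)} b 19 = 12 \left(-8\right) \left(-20\right) 19 = \left(-96\right) \left(-20\right) 19 = 1920 \cdot 19 = 36480$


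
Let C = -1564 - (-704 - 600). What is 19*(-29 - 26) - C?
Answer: -785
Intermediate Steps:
C = -260 (C = -1564 - 1*(-1304) = -1564 + 1304 = -260)
19*(-29 - 26) - C = 19*(-29 - 26) - 1*(-260) = 19*(-55) + 260 = -1045 + 260 = -785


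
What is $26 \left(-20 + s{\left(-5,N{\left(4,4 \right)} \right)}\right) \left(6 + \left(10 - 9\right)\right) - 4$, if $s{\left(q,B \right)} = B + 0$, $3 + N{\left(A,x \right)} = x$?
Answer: $-3462$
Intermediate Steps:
$N{\left(A,x \right)} = -3 + x$
$s{\left(q,B \right)} = B$
$26 \left(-20 + s{\left(-5,N{\left(4,4 \right)} \right)}\right) \left(6 + \left(10 - 9\right)\right) - 4 = 26 \left(-20 + \left(-3 + 4\right)\right) \left(6 + \left(10 - 9\right)\right) - 4 = 26 \left(-20 + 1\right) \left(6 + \left(10 - 9\right)\right) - 4 = 26 \left(- 19 \left(6 + 1\right)\right) - 4 = 26 \left(\left(-19\right) 7\right) - 4 = 26 \left(-133\right) - 4 = -3458 - 4 = -3462$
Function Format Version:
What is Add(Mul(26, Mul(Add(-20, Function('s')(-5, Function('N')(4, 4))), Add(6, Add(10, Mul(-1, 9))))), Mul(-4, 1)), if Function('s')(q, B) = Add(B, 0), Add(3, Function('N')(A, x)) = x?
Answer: -3462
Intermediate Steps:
Function('N')(A, x) = Add(-3, x)
Function('s')(q, B) = B
Add(Mul(26, Mul(Add(-20, Function('s')(-5, Function('N')(4, 4))), Add(6, Add(10, Mul(-1, 9))))), Mul(-4, 1)) = Add(Mul(26, Mul(Add(-20, Add(-3, 4)), Add(6, Add(10, Mul(-1, 9))))), Mul(-4, 1)) = Add(Mul(26, Mul(Add(-20, 1), Add(6, Add(10, -9)))), -4) = Add(Mul(26, Mul(-19, Add(6, 1))), -4) = Add(Mul(26, Mul(-19, 7)), -4) = Add(Mul(26, -133), -4) = Add(-3458, -4) = -3462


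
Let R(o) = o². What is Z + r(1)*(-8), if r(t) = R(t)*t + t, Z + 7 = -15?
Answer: -38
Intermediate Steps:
Z = -22 (Z = -7 - 15 = -22)
r(t) = t + t³ (r(t) = t²*t + t = t³ + t = t + t³)
Z + r(1)*(-8) = -22 + (1 + 1³)*(-8) = -22 + (1 + 1)*(-8) = -22 + 2*(-8) = -22 - 16 = -38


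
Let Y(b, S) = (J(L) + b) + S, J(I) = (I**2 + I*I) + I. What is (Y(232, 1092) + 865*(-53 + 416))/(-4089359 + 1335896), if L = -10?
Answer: -315509/2753463 ≈ -0.11459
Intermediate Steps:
J(I) = I + 2*I**2 (J(I) = (I**2 + I**2) + I = 2*I**2 + I = I + 2*I**2)
Y(b, S) = 190 + S + b (Y(b, S) = (-10*(1 + 2*(-10)) + b) + S = (-10*(1 - 20) + b) + S = (-10*(-19) + b) + S = (190 + b) + S = 190 + S + b)
(Y(232, 1092) + 865*(-53 + 416))/(-4089359 + 1335896) = ((190 + 1092 + 232) + 865*(-53 + 416))/(-4089359 + 1335896) = (1514 + 865*363)/(-2753463) = (1514 + 313995)*(-1/2753463) = 315509*(-1/2753463) = -315509/2753463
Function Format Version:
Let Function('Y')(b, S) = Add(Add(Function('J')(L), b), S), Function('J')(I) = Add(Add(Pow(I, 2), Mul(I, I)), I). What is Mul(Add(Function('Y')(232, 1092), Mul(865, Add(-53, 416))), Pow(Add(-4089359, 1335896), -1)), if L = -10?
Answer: Rational(-315509, 2753463) ≈ -0.11459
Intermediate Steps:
Function('J')(I) = Add(I, Mul(2, Pow(I, 2))) (Function('J')(I) = Add(Add(Pow(I, 2), Pow(I, 2)), I) = Add(Mul(2, Pow(I, 2)), I) = Add(I, Mul(2, Pow(I, 2))))
Function('Y')(b, S) = Add(190, S, b) (Function('Y')(b, S) = Add(Add(Mul(-10, Add(1, Mul(2, -10))), b), S) = Add(Add(Mul(-10, Add(1, -20)), b), S) = Add(Add(Mul(-10, -19), b), S) = Add(Add(190, b), S) = Add(190, S, b))
Mul(Add(Function('Y')(232, 1092), Mul(865, Add(-53, 416))), Pow(Add(-4089359, 1335896), -1)) = Mul(Add(Add(190, 1092, 232), Mul(865, Add(-53, 416))), Pow(Add(-4089359, 1335896), -1)) = Mul(Add(1514, Mul(865, 363)), Pow(-2753463, -1)) = Mul(Add(1514, 313995), Rational(-1, 2753463)) = Mul(315509, Rational(-1, 2753463)) = Rational(-315509, 2753463)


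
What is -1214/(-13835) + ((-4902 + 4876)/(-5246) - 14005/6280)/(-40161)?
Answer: 53575226100959/610169305692760 ≈ 0.087804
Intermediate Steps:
-1214/(-13835) + ((-4902 + 4876)/(-5246) - 14005/6280)/(-40161) = -1214*(-1/13835) + (-26*(-1/5246) - 14005*1/6280)*(-1/40161) = 1214/13835 + (13/2623 - 2801/1256)*(-1/40161) = 1214/13835 - 7330695/3294488*(-1/40161) = 1214/13835 + 2443565/44103310856 = 53575226100959/610169305692760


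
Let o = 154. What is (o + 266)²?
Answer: 176400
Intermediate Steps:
(o + 266)² = (154 + 266)² = 420² = 176400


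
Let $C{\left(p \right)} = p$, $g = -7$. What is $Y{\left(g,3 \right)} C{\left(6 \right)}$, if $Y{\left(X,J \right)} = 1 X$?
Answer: $-42$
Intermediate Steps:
$Y{\left(X,J \right)} = X$
$Y{\left(g,3 \right)} C{\left(6 \right)} = \left(-7\right) 6 = -42$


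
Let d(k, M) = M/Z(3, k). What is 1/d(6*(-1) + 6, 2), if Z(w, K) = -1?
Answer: -½ ≈ -0.50000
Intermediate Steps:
d(k, M) = -M (d(k, M) = M/(-1) = M*(-1) = -M)
1/d(6*(-1) + 6, 2) = 1/(-1*2) = 1/(-2) = -½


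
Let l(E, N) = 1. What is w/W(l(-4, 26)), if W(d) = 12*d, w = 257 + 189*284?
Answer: 53933/12 ≈ 4494.4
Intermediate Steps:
w = 53933 (w = 257 + 53676 = 53933)
w/W(l(-4, 26)) = 53933/((12*1)) = 53933/12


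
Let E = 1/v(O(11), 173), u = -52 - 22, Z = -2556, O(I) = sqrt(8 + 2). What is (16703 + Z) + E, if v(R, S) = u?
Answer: 1046877/74 ≈ 14147.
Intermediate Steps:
O(I) = sqrt(10)
u = -74
v(R, S) = -74
E = -1/74 (E = 1/(-74) = -1/74 ≈ -0.013514)
(16703 + Z) + E = (16703 - 2556) - 1/74 = 14147 - 1/74 = 1046877/74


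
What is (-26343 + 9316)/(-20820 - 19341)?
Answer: 17027/40161 ≈ 0.42397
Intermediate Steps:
(-26343 + 9316)/(-20820 - 19341) = -17027/(-40161) = -17027*(-1/40161) = 17027/40161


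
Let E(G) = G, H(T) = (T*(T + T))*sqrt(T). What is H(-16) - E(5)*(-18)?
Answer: 90 + 2048*I ≈ 90.0 + 2048.0*I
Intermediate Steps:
H(T) = 2*T**(5/2) (H(T) = (T*(2*T))*sqrt(T) = (2*T**2)*sqrt(T) = 2*T**(5/2))
H(-16) - E(5)*(-18) = 2*(-16)**(5/2) - 5*(-18) = 2*(1024*I) - 1*(-90) = 2048*I + 90 = 90 + 2048*I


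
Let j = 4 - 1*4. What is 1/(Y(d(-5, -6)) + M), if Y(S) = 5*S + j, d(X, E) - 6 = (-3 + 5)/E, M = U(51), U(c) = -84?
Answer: -3/167 ≈ -0.017964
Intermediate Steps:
M = -84
d(X, E) = 6 + 2/E (d(X, E) = 6 + (-3 + 5)/E = 6 + 2/E)
j = 0 (j = 4 - 4 = 0)
Y(S) = 5*S (Y(S) = 5*S + 0 = 5*S)
1/(Y(d(-5, -6)) + M) = 1/(5*(6 + 2/(-6)) - 84) = 1/(5*(6 + 2*(-1/6)) - 84) = 1/(5*(6 - 1/3) - 84) = 1/(5*(17/3) - 84) = 1/(85/3 - 84) = 1/(-167/3) = -3/167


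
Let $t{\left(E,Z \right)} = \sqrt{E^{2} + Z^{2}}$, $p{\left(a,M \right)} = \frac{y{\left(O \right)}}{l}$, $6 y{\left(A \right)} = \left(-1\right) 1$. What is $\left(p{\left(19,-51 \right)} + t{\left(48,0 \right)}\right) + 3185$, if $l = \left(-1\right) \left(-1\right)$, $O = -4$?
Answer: $\frac{19397}{6} \approx 3232.8$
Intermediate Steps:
$y{\left(A \right)} = - \frac{1}{6}$ ($y{\left(A \right)} = \frac{\left(-1\right) 1}{6} = \frac{1}{6} \left(-1\right) = - \frac{1}{6}$)
$l = 1$
$p{\left(a,M \right)} = - \frac{1}{6}$ ($p{\left(a,M \right)} = - \frac{1}{6 \cdot 1} = \left(- \frac{1}{6}\right) 1 = - \frac{1}{6}$)
$\left(p{\left(19,-51 \right)} + t{\left(48,0 \right)}\right) + 3185 = \left(- \frac{1}{6} + \sqrt{48^{2} + 0^{2}}\right) + 3185 = \left(- \frac{1}{6} + \sqrt{2304 + 0}\right) + 3185 = \left(- \frac{1}{6} + \sqrt{2304}\right) + 3185 = \left(- \frac{1}{6} + 48\right) + 3185 = \frac{287}{6} + 3185 = \frac{19397}{6}$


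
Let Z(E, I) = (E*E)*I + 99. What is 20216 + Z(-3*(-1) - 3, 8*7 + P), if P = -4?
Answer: 20315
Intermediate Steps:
Z(E, I) = 99 + I*E² (Z(E, I) = E²*I + 99 = I*E² + 99 = 99 + I*E²)
20216 + Z(-3*(-1) - 3, 8*7 + P) = 20216 + (99 + (8*7 - 4)*(-3*(-1) - 3)²) = 20216 + (99 + (56 - 4)*(3 - 3)²) = 20216 + (99 + 52*0²) = 20216 + (99 + 52*0) = 20216 + (99 + 0) = 20216 + 99 = 20315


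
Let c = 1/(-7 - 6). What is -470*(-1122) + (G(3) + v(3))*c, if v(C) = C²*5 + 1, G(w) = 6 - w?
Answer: 6855371/13 ≈ 5.2734e+5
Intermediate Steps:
c = -1/13 (c = 1/(-13) = -1/13 ≈ -0.076923)
v(C) = 1 + 5*C² (v(C) = 5*C² + 1 = 1 + 5*C²)
-470*(-1122) + (G(3) + v(3))*c = -470*(-1122) + ((6 - 1*3) + (1 + 5*3²))*(-1/13) = 527340 + ((6 - 3) + (1 + 5*9))*(-1/13) = 527340 + (3 + (1 + 45))*(-1/13) = 527340 + (3 + 46)*(-1/13) = 527340 + 49*(-1/13) = 527340 - 49/13 = 6855371/13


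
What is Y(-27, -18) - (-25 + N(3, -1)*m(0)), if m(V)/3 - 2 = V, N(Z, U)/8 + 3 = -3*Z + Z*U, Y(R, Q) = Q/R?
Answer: 2237/3 ≈ 745.67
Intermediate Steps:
N(Z, U) = -24 - 24*Z + 8*U*Z (N(Z, U) = -24 + 8*(-3*Z + Z*U) = -24 + 8*(-3*Z + U*Z) = -24 + (-24*Z + 8*U*Z) = -24 - 24*Z + 8*U*Z)
m(V) = 6 + 3*V
Y(-27, -18) - (-25 + N(3, -1)*m(0)) = -18/(-27) - (-25 + (-24 - 24*3 + 8*(-1)*3)*(6 + 3*0)) = -18*(-1/27) - (-25 + (-24 - 72 - 24)*(6 + 0)) = ⅔ - (-25 - 120*6) = ⅔ - (-25 - 720) = ⅔ - 1*(-745) = ⅔ + 745 = 2237/3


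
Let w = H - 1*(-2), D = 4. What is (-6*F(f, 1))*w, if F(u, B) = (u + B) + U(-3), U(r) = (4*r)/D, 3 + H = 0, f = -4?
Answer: -36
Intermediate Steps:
H = -3 (H = -3 + 0 = -3)
U(r) = r (U(r) = (4*r)/4 = (4*r)*(¼) = r)
F(u, B) = -3 + B + u (F(u, B) = (u + B) - 3 = (B + u) - 3 = -3 + B + u)
w = -1 (w = -3 - 1*(-2) = -3 + 2 = -1)
(-6*F(f, 1))*w = -6*(-3 + 1 - 4)*(-1) = -6*(-6)*(-1) = 36*(-1) = -36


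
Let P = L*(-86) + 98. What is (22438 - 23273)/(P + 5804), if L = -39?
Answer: -835/9256 ≈ -0.090212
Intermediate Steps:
P = 3452 (P = -39*(-86) + 98 = 3354 + 98 = 3452)
(22438 - 23273)/(P + 5804) = (22438 - 23273)/(3452 + 5804) = -835/9256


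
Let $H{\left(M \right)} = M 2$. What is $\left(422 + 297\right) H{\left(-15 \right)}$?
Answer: $-21570$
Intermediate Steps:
$H{\left(M \right)} = 2 M$
$\left(422 + 297\right) H{\left(-15 \right)} = \left(422 + 297\right) 2 \left(-15\right) = 719 \left(-30\right) = -21570$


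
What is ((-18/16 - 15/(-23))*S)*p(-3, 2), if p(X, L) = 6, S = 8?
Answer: -522/23 ≈ -22.696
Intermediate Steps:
((-18/16 - 15/(-23))*S)*p(-3, 2) = ((-18/16 - 15/(-23))*8)*6 = ((-18*1/16 - 15*(-1/23))*8)*6 = ((-9/8 + 15/23)*8)*6 = -87/184*8*6 = -87/23*6 = -522/23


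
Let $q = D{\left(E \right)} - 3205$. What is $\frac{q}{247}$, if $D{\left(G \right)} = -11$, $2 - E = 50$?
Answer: $- \frac{3216}{247} \approx -13.02$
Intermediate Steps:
$E = -48$ ($E = 2 - 50 = -48$)
$q = -3216$ ($q = -11 - 3205 = -3216$)
$\frac{q}{247} = - \frac{3216}{247}$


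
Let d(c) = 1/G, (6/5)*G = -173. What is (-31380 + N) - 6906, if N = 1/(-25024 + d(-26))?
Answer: -828729797941/21645766 ≈ -38286.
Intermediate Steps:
G = -865/6 (G = (⅚)*(-173) = -865/6 ≈ -144.17)
d(c) = -6/865 (d(c) = 1/(-865/6) = -6/865)
N = -865/21645766 (N = 1/(-25024 - 6/865) = 1/(-21645766/865) = -865/21645766 ≈ -3.9962e-5)
(-31380 + N) - 6906 = (-31380 - 865/21645766) - 6906 = -679244137945/21645766 - 6906 = -828729797941/21645766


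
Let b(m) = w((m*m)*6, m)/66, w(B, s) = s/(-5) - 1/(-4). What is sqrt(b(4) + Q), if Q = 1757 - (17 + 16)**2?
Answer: sqrt(2404770)/60 ≈ 25.846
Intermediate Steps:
w(B, s) = 1/4 - s/5 (w(B, s) = s*(-1/5) - 1*(-1/4) = -s/5 + 1/4 = 1/4 - s/5)
b(m) = 1/264 - m/330 (b(m) = (1/4 - m/5)/66 = (1/4 - m/5)*(1/66) = 1/264 - m/330)
Q = 668 (Q = 1757 - 1*33**2 = 1757 - 1*1089 = 1757 - 1089 = 668)
sqrt(b(4) + Q) = sqrt((1/264 - 1/330*4) + 668) = sqrt((1/264 - 2/165) + 668) = sqrt(-1/120 + 668) = sqrt(80159/120) = sqrt(2404770)/60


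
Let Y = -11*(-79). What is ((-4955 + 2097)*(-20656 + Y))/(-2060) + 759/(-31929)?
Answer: -300937716179/10962290 ≈ -27452.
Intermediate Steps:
Y = 869
((-4955 + 2097)*(-20656 + Y))/(-2060) + 759/(-31929) = ((-4955 + 2097)*(-20656 + 869))/(-2060) + 759/(-31929) = -2858*(-19787)*(-1/2060) + 759*(-1/31929) = 56551246*(-1/2060) - 253/10643 = -28275623/1030 - 253/10643 = -300937716179/10962290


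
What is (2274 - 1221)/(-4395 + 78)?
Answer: -351/1439 ≈ -0.24392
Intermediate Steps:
(2274 - 1221)/(-4395 + 78) = 1053/(-4317) = 1053*(-1/4317) = -351/1439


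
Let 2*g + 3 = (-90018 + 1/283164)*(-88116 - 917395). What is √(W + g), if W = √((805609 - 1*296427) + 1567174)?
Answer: √(3628793601768005075958 + 160363701792*√519089)/283164 ≈ 2.1274e+5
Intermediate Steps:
W = 2*√519089 (W = √((805609 - 296427) + 1567174) = √(509182 + 1567174) = √2076356 = 2*√519089 ≈ 1441.0)
g = 25630331551807469/566328 (g = -3/2 + ((-90018 + 1/283164)*(-88116 - 917395))/2 = -3/2 + ((-90018 + 1/283164)*(-1005511))/2 = -3/2 + (-25489856951/283164*(-1005511))/2 = -3/2 + (½)*(25630331552656961/283164) = -3/2 + 25630331552656961/566328 = 25630331551807469/566328 ≈ 4.5257e+10)
√(W + g) = √(2*√519089 + 25630331551807469/566328) = √(25630331551807469/566328 + 2*√519089)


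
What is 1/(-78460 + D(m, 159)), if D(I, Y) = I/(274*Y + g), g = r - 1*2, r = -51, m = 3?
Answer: -43513/3414029977 ≈ -1.2745e-5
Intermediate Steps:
g = -53 (g = -51 - 1*2 = -51 - 2 = -53)
D(I, Y) = I/(-53 + 274*Y) (D(I, Y) = I/(274*Y - 53) = I/(-53 + 274*Y))
1/(-78460 + D(m, 159)) = 1/(-78460 + 3/(-53 + 274*159)) = 1/(-78460 + 3/(-53 + 43566)) = 1/(-78460 + 3/43513) = 1/(-3414029977/43513) = -43513/3414029977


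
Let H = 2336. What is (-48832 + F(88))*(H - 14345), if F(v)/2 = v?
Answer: 584309904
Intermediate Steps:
F(v) = 2*v
(-48832 + F(88))*(H - 14345) = (-48832 + 2*88)*(2336 - 14345) = (-48832 + 176)*(-12009) = -48656*(-12009) = 584309904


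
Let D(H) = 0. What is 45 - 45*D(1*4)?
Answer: 45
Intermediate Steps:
45 - 45*D(1*4) = 45 - 45*0 = 45 + 0 = 45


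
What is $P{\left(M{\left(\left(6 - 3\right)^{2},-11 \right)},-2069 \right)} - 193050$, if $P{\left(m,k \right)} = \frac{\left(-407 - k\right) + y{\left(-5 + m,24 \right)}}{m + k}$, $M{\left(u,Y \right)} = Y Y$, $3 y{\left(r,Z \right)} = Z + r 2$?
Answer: $- \frac{564094721}{2922} \approx -1.9305 \cdot 10^{5}$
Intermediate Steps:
$y{\left(r,Z \right)} = \frac{Z}{3} + \frac{2 r}{3}$ ($y{\left(r,Z \right)} = \frac{Z + r 2}{3} = \frac{Z + 2 r}{3} = \frac{Z}{3} + \frac{2 r}{3}$)
$M{\left(u,Y \right)} = Y^{2}$
$P{\left(m,k \right)} = \frac{- \frac{1207}{3} - k + \frac{2 m}{3}}{k + m}$ ($P{\left(m,k \right)} = \frac{\left(-407 - k\right) + \left(\frac{1}{3} \cdot 24 + \frac{2 \left(-5 + m\right)}{3}\right)}{m + k} = \frac{\left(-407 - k\right) + \left(8 + \left(- \frac{10}{3} + \frac{2 m}{3}\right)\right)}{k + m} = \frac{\left(-407 - k\right) + \left(\frac{14}{3} + \frac{2 m}{3}\right)}{k + m} = \frac{- \frac{1207}{3} - k + \frac{2 m}{3}}{k + m}$)
$P{\left(M{\left(\left(6 - 3\right)^{2},-11 \right)},-2069 \right)} - 193050 = \frac{- \frac{1207}{3} - -2069 + \frac{2 \left(-11\right)^{2}}{3}}{-2069 + \left(-11\right)^{2}} - 193050 = \frac{- \frac{1207}{3} + 2069 + \frac{2}{3} \cdot 121}{-2069 + 121} - 193050 = \frac{- \frac{1207}{3} + 2069 + \frac{242}{3}}{-1948} - 193050 = \left(- \frac{1}{1948}\right) \frac{5242}{3} - 193050 = - \frac{2621}{2922} - 193050 = - \frac{564094721}{2922}$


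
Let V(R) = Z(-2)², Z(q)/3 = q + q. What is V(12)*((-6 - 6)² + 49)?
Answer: 27792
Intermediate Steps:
Z(q) = 6*q (Z(q) = 3*(q + q) = 3*(2*q) = 6*q)
V(R) = 144 (V(R) = (6*(-2))² = (-12)² = 144)
V(12)*((-6 - 6)² + 49) = 144*((-6 - 6)² + 49) = 144*((-12)² + 49) = 144*(144 + 49) = 144*193 = 27792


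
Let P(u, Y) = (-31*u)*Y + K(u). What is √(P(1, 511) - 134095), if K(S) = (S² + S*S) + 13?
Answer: I*√149921 ≈ 387.2*I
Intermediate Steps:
K(S) = 13 + 2*S² (K(S) = (S² + S²) + 13 = 2*S² + 13 = 13 + 2*S²)
P(u, Y) = 13 + 2*u² - 31*Y*u (P(u, Y) = (-31*u)*Y + (13 + 2*u²) = -31*Y*u + (13 + 2*u²) = 13 + 2*u² - 31*Y*u)
√(P(1, 511) - 134095) = √((13 + 2*1² - 31*511*1) - 134095) = √((13 + 2*1 - 15841) - 134095) = √((13 + 2 - 15841) - 134095) = √(-15826 - 134095) = √(-149921) = I*√149921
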